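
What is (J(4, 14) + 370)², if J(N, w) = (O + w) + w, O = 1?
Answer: 159201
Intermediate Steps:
J(N, w) = 1 + 2*w (J(N, w) = (1 + w) + w = 1 + 2*w)
(J(4, 14) + 370)² = ((1 + 2*14) + 370)² = ((1 + 28) + 370)² = (29 + 370)² = 399² = 159201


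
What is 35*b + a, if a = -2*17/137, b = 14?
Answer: 67096/137 ≈ 489.75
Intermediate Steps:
a = -34/137 (a = -34*1/137 = -34/137 ≈ -0.24818)
35*b + a = 35*14 - 34/137 = 490 - 34/137 = 67096/137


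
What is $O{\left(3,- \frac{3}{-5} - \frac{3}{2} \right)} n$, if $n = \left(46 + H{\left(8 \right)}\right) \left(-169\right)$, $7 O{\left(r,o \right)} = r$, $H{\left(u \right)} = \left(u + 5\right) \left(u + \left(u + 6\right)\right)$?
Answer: $- \frac{168324}{7} \approx -24046.0$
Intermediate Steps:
$H{\left(u \right)} = \left(5 + u\right) \left(6 + 2 u\right)$ ($H{\left(u \right)} = \left(5 + u\right) \left(u + \left(6 + u\right)\right) = \left(5 + u\right) \left(6 + 2 u\right)$)
$O{\left(r,o \right)} = \frac{r}{7}$
$n = -56108$ ($n = \left(46 + \left(30 + 2 \cdot 8^{2} + 16 \cdot 8\right)\right) \left(-169\right) = \left(46 + \left(30 + 2 \cdot 64 + 128\right)\right) \left(-169\right) = \left(46 + \left(30 + 128 + 128\right)\right) \left(-169\right) = \left(46 + 286\right) \left(-169\right) = 332 \left(-169\right) = -56108$)
$O{\left(3,- \frac{3}{-5} - \frac{3}{2} \right)} n = \frac{1}{7} \cdot 3 \left(-56108\right) = \frac{3}{7} \left(-56108\right) = - \frac{168324}{7}$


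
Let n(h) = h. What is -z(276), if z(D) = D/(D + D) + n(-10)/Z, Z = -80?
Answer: -5/8 ≈ -0.62500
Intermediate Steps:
z(D) = 5/8 (z(D) = D/(D + D) - 10/(-80) = D/((2*D)) - 10*(-1/80) = D*(1/(2*D)) + ⅛ = ½ + ⅛ = 5/8)
-z(276) = -1*5/8 = -5/8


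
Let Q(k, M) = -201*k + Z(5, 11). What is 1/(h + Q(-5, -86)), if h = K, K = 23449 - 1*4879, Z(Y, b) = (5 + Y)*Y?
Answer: 1/19625 ≈ 5.0955e-5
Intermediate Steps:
Z(Y, b) = Y*(5 + Y)
K = 18570 (K = 23449 - 4879 = 18570)
h = 18570
Q(k, M) = 50 - 201*k (Q(k, M) = -201*k + 5*(5 + 5) = -201*k + 5*10 = -201*k + 50 = 50 - 201*k)
1/(h + Q(-5, -86)) = 1/(18570 + (50 - 201*(-5))) = 1/(18570 + (50 + 1005)) = 1/(18570 + 1055) = 1/19625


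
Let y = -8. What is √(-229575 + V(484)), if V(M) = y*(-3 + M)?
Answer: I*√233423 ≈ 483.14*I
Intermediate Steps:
V(M) = 24 - 8*M (V(M) = -8*(-3 + M) = 24 - 8*M)
√(-229575 + V(484)) = √(-229575 + (24 - 8*484)) = √(-229575 + (24 - 3872)) = √(-229575 - 3848) = √(-233423) = I*√233423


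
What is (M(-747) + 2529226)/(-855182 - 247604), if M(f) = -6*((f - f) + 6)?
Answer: -1264595/551393 ≈ -2.2935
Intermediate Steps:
M(f) = -36 (M(f) = -6*(0 + 6) = -6*6 = -36)
(M(-747) + 2529226)/(-855182 - 247604) = (-36 + 2529226)/(-855182 - 247604) = 2529190/(-1102786) = 2529190*(-1/1102786) = -1264595/551393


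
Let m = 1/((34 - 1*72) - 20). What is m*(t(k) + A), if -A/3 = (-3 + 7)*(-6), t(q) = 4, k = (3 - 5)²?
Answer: -38/29 ≈ -1.3103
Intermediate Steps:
k = 4 (k = (-2)² = 4)
A = 72 (A = -3*(-3 + 7)*(-6) = -12*(-6) = -3*(-24) = 72)
m = -1/58 (m = 1/((34 - 72) - 20) = 1/(-38 - 20) = 1/(-58) = -1/58 ≈ -0.017241)
m*(t(k) + A) = -(4 + 72)/58 = -1/58*76 = -38/29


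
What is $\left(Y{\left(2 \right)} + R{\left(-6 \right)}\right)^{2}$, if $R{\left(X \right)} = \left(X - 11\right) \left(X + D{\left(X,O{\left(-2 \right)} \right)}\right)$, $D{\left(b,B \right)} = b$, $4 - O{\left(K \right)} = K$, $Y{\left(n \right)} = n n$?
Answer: $43264$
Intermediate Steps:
$Y{\left(n \right)} = n^{2}$
$O{\left(K \right)} = 4 - K$
$R{\left(X \right)} = 2 X \left(-11 + X\right)$ ($R{\left(X \right)} = \left(X - 11\right) \left(X + X\right) = \left(-11 + X\right) 2 X = 2 X \left(-11 + X\right)$)
$\left(Y{\left(2 \right)} + R{\left(-6 \right)}\right)^{2} = \left(2^{2} + 2 \left(-6\right) \left(-11 - 6\right)\right)^{2} = \left(4 + 2 \left(-6\right) \left(-17\right)\right)^{2} = \left(4 + 204\right)^{2} = 208^{2} = 43264$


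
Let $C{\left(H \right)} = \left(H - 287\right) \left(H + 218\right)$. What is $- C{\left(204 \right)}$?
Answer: $35026$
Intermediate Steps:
$C{\left(H \right)} = \left(-287 + H\right) \left(218 + H\right)$
$- C{\left(204 \right)} = - (-62566 + 204^{2} - 14076) = - (-62566 + 41616 - 14076) = \left(-1\right) \left(-35026\right) = 35026$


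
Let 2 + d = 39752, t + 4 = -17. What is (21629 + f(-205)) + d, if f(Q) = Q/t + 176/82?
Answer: 52857572/861 ≈ 61391.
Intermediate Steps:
t = -21 (t = -4 - 17 = -21)
d = 39750 (d = -2 + 39752 = 39750)
f(Q) = 88/41 - Q/21 (f(Q) = Q/(-21) + 176/82 = Q*(-1/21) + 176*(1/82) = -Q/21 + 88/41 = 88/41 - Q/21)
(21629 + f(-205)) + d = (21629 + (88/41 - 1/21*(-205))) + 39750 = (21629 + (88/41 + 205/21)) + 39750 = (21629 + 10253/861) + 39750 = 18632822/861 + 39750 = 52857572/861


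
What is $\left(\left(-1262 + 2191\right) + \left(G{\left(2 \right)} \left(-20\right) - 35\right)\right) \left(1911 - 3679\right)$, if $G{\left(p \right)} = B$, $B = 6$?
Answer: $-1368432$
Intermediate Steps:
$G{\left(p \right)} = 6$
$\left(\left(-1262 + 2191\right) + \left(G{\left(2 \right)} \left(-20\right) - 35\right)\right) \left(1911 - 3679\right) = \left(\left(-1262 + 2191\right) + \left(6 \left(-20\right) - 35\right)\right) \left(1911 - 3679\right) = \left(929 - 155\right) \left(-1768\right) = 774 \left(-1768\right) = -1368432$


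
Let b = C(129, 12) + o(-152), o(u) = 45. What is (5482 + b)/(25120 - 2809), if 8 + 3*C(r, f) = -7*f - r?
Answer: 16360/66933 ≈ 0.24442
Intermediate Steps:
C(r, f) = -8/3 - 7*f/3 - r/3 (C(r, f) = -8/3 + (-7*f - r)/3 = -8/3 + (-r - 7*f)/3 = -8/3 + (-7*f/3 - r/3) = -8/3 - 7*f/3 - r/3)
b = -86/3 (b = (-8/3 - 7/3*12 - 1/3*129) + 45 = (-8/3 - 28 - 43) + 45 = -221/3 + 45 = -86/3 ≈ -28.667)
(5482 + b)/(25120 - 2809) = (5482 - 86/3)/(25120 - 2809) = (16360/3)/22311 = (16360/3)*(1/22311) = 16360/66933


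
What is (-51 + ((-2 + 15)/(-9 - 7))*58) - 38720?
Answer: -310545/8 ≈ -38818.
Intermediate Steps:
(-51 + ((-2 + 15)/(-9 - 7))*58) - 38720 = (-51 + (13/(-16))*58) - 38720 = (-51 + (13*(-1/16))*58) - 38720 = (-51 - 13/16*58) - 38720 = (-51 - 377/8) - 38720 = -785/8 - 38720 = -310545/8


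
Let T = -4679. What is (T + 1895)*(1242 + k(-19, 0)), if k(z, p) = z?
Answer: -3404832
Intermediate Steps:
(T + 1895)*(1242 + k(-19, 0)) = (-4679 + 1895)*(1242 - 19) = -2784*1223 = -3404832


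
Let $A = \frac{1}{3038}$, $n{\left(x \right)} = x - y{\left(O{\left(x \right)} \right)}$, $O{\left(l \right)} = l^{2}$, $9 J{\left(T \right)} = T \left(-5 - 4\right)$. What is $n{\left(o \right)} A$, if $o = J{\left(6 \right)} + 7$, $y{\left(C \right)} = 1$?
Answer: $0$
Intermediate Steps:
$J{\left(T \right)} = - T$ ($J{\left(T \right)} = \frac{T \left(-5 - 4\right)}{9} = \frac{T \left(-9\right)}{9} = \frac{\left(-9\right) T}{9} = - T$)
$o = 1$ ($o = \left(-1\right) 6 + 7 = -6 + 7 = 1$)
$n{\left(x \right)} = -1 + x$ ($n{\left(x \right)} = x - 1 = -1 + x$)
$A = \frac{1}{3038} \approx 0.00032916$
$n{\left(o \right)} A = \left(-1 + 1\right) \frac{1}{3038} = 0 \cdot \frac{1}{3038} = 0$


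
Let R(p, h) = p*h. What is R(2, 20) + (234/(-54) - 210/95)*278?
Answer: -101414/57 ≈ -1779.2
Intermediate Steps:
R(p, h) = h*p
R(2, 20) + (234/(-54) - 210/95)*278 = 20*2 + (234/(-54) - 210/95)*278 = 40 + (234*(-1/54) - 210*1/95)*278 = 40 + (-13/3 - 42/19)*278 = 40 - 373/57*278 = 40 - 103694/57 = -101414/57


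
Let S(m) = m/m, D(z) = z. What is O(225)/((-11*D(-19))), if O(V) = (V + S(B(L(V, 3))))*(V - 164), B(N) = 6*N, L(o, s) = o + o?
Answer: 13786/209 ≈ 65.962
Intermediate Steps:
L(o, s) = 2*o
S(m) = 1
O(V) = (1 + V)*(-164 + V) (O(V) = (V + 1)*(V - 164) = (1 + V)*(-164 + V))
O(225)/((-11*D(-19))) = (-164 + 225² - 163*225)/((-11*(-19))) = (-164 + 50625 - 36675)/209 = 13786*(1/209) = 13786/209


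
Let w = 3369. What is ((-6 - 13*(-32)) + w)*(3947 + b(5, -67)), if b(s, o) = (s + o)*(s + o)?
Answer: 29442189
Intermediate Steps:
b(s, o) = (o + s)² (b(s, o) = (o + s)*(o + s) = (o + s)²)
((-6 - 13*(-32)) + w)*(3947 + b(5, -67)) = ((-6 - 13*(-32)) + 3369)*(3947 + (-67 + 5)²) = ((-6 + 416) + 3369)*(3947 + (-62)²) = (410 + 3369)*(3947 + 3844) = 3779*7791 = 29442189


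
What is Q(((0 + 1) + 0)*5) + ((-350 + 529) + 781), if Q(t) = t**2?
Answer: 985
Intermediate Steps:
Q(((0 + 1) + 0)*5) + ((-350 + 529) + 781) = (((0 + 1) + 0)*5)**2 + ((-350 + 529) + 781) = ((1 + 0)*5)**2 + (179 + 781) = (1*5)**2 + 960 = 5**2 + 960 = 25 + 960 = 985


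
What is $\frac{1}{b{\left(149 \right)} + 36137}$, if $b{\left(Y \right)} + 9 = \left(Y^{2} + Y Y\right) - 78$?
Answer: $\frac{1}{80452} \approx 1.243 \cdot 10^{-5}$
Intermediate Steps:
$b{\left(Y \right)} = -87 + 2 Y^{2}$ ($b{\left(Y \right)} = -9 - \left(78 - Y^{2} - Y Y\right) = -9 + \left(\left(Y^{2} + Y^{2}\right) - 78\right) = -9 + \left(2 Y^{2} - 78\right) = -9 + \left(-78 + 2 Y^{2}\right) = -87 + 2 Y^{2}$)
$\frac{1}{b{\left(149 \right)} + 36137} = \frac{1}{\left(-87 + 2 \cdot 149^{2}\right) + 36137} = \frac{1}{\left(-87 + 2 \cdot 22201\right) + 36137} = \frac{1}{\left(-87 + 44402\right) + 36137} = \frac{1}{44315 + 36137} = \frac{1}{80452}$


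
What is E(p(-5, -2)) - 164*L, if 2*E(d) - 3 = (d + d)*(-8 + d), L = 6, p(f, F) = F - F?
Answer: -1965/2 ≈ -982.50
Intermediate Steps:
p(f, F) = 0
E(d) = 3/2 + d*(-8 + d) (E(d) = 3/2 + ((d + d)*(-8 + d))/2 = 3/2 + ((2*d)*(-8 + d))/2 = 3/2 + (2*d*(-8 + d))/2 = 3/2 + d*(-8 + d))
E(p(-5, -2)) - 164*L = (3/2 + 0**2 - 8*0) - 164*6 = (3/2 + 0 + 0) - 1*984 = 3/2 - 984 = -1965/2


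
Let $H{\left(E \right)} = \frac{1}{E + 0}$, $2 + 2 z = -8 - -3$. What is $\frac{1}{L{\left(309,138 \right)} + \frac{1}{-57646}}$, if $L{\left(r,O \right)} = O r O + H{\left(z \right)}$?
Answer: $\frac{403522}{2374563831813} \approx 1.6994 \cdot 10^{-7}$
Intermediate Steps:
$z = - \frac{7}{2}$ ($z = -1 + \frac{-8 - -3}{2} = -1 + \frac{-8 + 3}{2} = -1 + \frac{1}{2} \left(-5\right) = -1 - \frac{5}{2} = - \frac{7}{2} \approx -3.5$)
$H{\left(E \right)} = \frac{1}{E}$
$L{\left(r,O \right)} = - \frac{2}{7} + r O^{2}$ ($L{\left(r,O \right)} = O r O + \frac{1}{- \frac{7}{2}} = r O^{2} - \frac{2}{7} = - \frac{2}{7} + r O^{2}$)
$\frac{1}{L{\left(309,138 \right)} + \frac{1}{-57646}} = \frac{1}{\left(- \frac{2}{7} + 309 \cdot 138^{2}\right) + \frac{1}{-57646}} = \frac{1}{\left(- \frac{2}{7} + 309 \cdot 19044\right) - \frac{1}{57646}} = \frac{1}{\left(- \frac{2}{7} + 5884596\right) - \frac{1}{57646}} = \frac{1}{\frac{41192170}{7} - \frac{1}{57646}} = \frac{1}{\frac{2374563831813}{403522}} = \frac{403522}{2374563831813}$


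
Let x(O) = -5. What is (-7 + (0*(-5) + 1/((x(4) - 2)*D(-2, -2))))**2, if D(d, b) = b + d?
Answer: 38025/784 ≈ 48.501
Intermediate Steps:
(-7 + (0*(-5) + 1/((x(4) - 2)*D(-2, -2))))**2 = (-7 + (0*(-5) + 1/((-5 - 2)*(-2 - 2))))**2 = (-7 + (0 + 1/(-7*(-4))))**2 = (-7 + (0 - 1/7*(-1/4)))**2 = (-7 + (0 + 1/28))**2 = (-7 + 1/28)**2 = (-195/28)**2 = 38025/784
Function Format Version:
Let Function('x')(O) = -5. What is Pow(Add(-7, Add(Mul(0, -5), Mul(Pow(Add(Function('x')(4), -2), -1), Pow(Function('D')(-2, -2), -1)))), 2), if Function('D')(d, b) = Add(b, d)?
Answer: Rational(38025, 784) ≈ 48.501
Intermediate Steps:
Pow(Add(-7, Add(Mul(0, -5), Mul(Pow(Add(Function('x')(4), -2), -1), Pow(Function('D')(-2, -2), -1)))), 2) = Pow(Add(-7, Add(Mul(0, -5), Mul(Pow(Add(-5, -2), -1), Pow(Add(-2, -2), -1)))), 2) = Pow(Add(-7, Add(0, Mul(Pow(-7, -1), Pow(-4, -1)))), 2) = Pow(Add(-7, Add(0, Mul(Rational(-1, 7), Rational(-1, 4)))), 2) = Pow(Add(-7, Add(0, Rational(1, 28))), 2) = Pow(Add(-7, Rational(1, 28)), 2) = Pow(Rational(-195, 28), 2) = Rational(38025, 784)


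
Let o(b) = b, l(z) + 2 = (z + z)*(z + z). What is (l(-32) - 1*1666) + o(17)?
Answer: 2445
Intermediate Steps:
l(z) = -2 + 4*z**2 (l(z) = -2 + (z + z)*(z + z) = -2 + (2*z)*(2*z) = -2 + 4*z**2)
(l(-32) - 1*1666) + o(17) = ((-2 + 4*(-32)**2) - 1*1666) + 17 = ((-2 + 4*1024) - 1666) + 17 = ((-2 + 4096) - 1666) + 17 = (4094 - 1666) + 17 = 2428 + 17 = 2445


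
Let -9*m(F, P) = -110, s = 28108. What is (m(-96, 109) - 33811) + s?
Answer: -51217/9 ≈ -5690.8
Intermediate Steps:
m(F, P) = 110/9 (m(F, P) = -⅑*(-110) = 110/9)
(m(-96, 109) - 33811) + s = (110/9 - 33811) + 28108 = -304189/9 + 28108 = -51217/9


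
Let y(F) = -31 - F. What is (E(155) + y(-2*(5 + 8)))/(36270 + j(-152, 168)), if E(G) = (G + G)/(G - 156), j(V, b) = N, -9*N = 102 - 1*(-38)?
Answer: -567/65258 ≈ -0.0086886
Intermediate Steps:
N = -140/9 (N = -(102 - 1*(-38))/9 = -(102 + 38)/9 = -⅑*140 = -140/9 ≈ -15.556)
j(V, b) = -140/9
E(G) = 2*G/(-156 + G) (E(G) = (2*G)/(-156 + G) = 2*G/(-156 + G))
(E(155) + y(-2*(5 + 8)))/(36270 + j(-152, 168)) = (2*155/(-156 + 155) + (-31 - (-2)*(5 + 8)))/(36270 - 140/9) = (2*155/(-1) + (-31 - (-2)*13))/(326290/9) = (2*155*(-1) + (-31 - 1*(-26)))*(9/326290) = (-310 + (-31 + 26))*(9/326290) = (-310 - 5)*(9/326290) = -315*9/326290 = -567/65258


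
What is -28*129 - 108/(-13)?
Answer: -46848/13 ≈ -3603.7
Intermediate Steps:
-28*129 - 108/(-13) = -3612 - 108*(-1/13) = -3612 + 108/13 = -46848/13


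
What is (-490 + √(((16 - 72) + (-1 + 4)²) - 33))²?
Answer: 240020 - 3920*I*√5 ≈ 2.4002e+5 - 8765.4*I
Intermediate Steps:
(-490 + √(((16 - 72) + (-1 + 4)²) - 33))² = (-490 + √((-56 + 3²) - 33))² = (-490 + √((-56 + 9) - 33))² = (-490 + √(-47 - 33))² = (-490 + √(-80))² = (-490 + 4*I*√5)²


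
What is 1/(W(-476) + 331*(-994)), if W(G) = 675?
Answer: -1/328339 ≈ -3.0456e-6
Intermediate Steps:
1/(W(-476) + 331*(-994)) = 1/(675 + 331*(-994)) = 1/(675 - 329014) = 1/(-328339) = -1/328339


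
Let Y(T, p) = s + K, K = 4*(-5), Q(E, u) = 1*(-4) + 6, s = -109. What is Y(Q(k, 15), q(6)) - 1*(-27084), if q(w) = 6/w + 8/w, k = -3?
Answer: 26955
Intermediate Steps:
Q(E, u) = 2 (Q(E, u) = -4 + 6 = 2)
K = -20
q(w) = 14/w
Y(T, p) = -129 (Y(T, p) = -109 - 20 = -129)
Y(Q(k, 15), q(6)) - 1*(-27084) = -129 - 1*(-27084) = -129 + 27084 = 26955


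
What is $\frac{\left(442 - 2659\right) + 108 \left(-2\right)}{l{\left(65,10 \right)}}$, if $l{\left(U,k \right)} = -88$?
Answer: $\frac{2433}{88} \approx 27.648$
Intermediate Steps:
$\frac{\left(442 - 2659\right) + 108 \left(-2\right)}{l{\left(65,10 \right)}} = \frac{\left(442 - 2659\right) + 108 \left(-2\right)}{-88} = \left(-2217 - 216\right) \left(- \frac{1}{88}\right) = \left(-2433\right) \left(- \frac{1}{88}\right) = \frac{2433}{88}$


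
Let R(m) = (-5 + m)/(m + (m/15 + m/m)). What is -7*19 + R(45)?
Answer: -6477/49 ≈ -132.18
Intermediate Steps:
R(m) = (-5 + m)/(1 + 16*m/15) (R(m) = (-5 + m)/(m + (m*(1/15) + 1)) = (-5 + m)/(m + (m/15 + 1)) = (-5 + m)/(m + (1 + m/15)) = (-5 + m)/(1 + 16*m/15))
-7*19 + R(45) = -7*19 + 15*(-5 + 45)/(15 + 16*45) = -133 + 15*40/(15 + 720) = -133 + 15*40/735 = -133 + 15*(1/735)*40 = -133 + 40/49 = -6477/49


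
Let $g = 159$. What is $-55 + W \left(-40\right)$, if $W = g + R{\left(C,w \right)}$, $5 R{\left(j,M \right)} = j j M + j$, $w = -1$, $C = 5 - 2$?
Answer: $-6367$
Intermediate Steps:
$C = 3$ ($C = 5 - 2 = 3$)
$R{\left(j,M \right)} = \frac{j}{5} + \frac{M j^{2}}{5}$ ($R{\left(j,M \right)} = \frac{j j M + j}{5} = \frac{j^{2} M + j}{5} = \frac{M j^{2} + j}{5} = \frac{j + M j^{2}}{5} = \frac{j}{5} + \frac{M j^{2}}{5}$)
$W = \frac{789}{5}$ ($W = 159 + \frac{1}{5} \cdot 3 \left(1 - 3\right) = 159 + \frac{1}{5} \cdot 3 \left(-2\right) = 159 - \frac{6}{5} = \frac{789}{5} \approx 157.8$)
$-55 + W \left(-40\right) = -55 + \frac{789}{5} \left(-40\right) = -55 - 6312 = -6367$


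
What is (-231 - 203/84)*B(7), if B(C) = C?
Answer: -19607/12 ≈ -1633.9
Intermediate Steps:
(-231 - 203/84)*B(7) = (-231 - 203/84)*7 = (-231 - 203*1/84)*7 = (-231 - 29/12)*7 = -2801/12*7 = -19607/12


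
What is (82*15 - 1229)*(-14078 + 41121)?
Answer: 27043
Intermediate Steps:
(82*15 - 1229)*(-14078 + 41121) = (1230 - 1229)*27043 = 1*27043 = 27043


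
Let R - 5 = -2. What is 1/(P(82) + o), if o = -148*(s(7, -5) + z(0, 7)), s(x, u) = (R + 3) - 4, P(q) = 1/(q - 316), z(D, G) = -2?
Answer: -234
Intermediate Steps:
R = 3 (R = 5 - 2 = 3)
P(q) = 1/(-316 + q)
s(x, u) = 2 (s(x, u) = (3 + 3) - 4 = 6 - 4 = 2)
o = 0 (o = -148*(2 - 2) = -148*0 = 0)
1/(P(82) + o) = 1/(1/(-316 + 82) + 0) = 1/(1/(-234) + 0) = 1/(-1/234 + 0) = 1/(-1/234) = -234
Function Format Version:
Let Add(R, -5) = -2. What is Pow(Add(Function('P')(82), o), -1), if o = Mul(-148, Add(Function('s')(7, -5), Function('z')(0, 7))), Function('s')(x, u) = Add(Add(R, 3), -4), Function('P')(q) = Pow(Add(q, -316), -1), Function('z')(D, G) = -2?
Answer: -234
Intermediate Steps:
R = 3 (R = Add(5, -2) = 3)
Function('P')(q) = Pow(Add(-316, q), -1)
Function('s')(x, u) = 2 (Function('s')(x, u) = Add(Add(3, 3), -4) = Add(6, -4) = 2)
o = 0 (o = Mul(-148, Add(2, -2)) = Mul(-148, 0) = 0)
Pow(Add(Function('P')(82), o), -1) = Pow(Add(Pow(Add(-316, 82), -1), 0), -1) = Pow(Add(Pow(-234, -1), 0), -1) = Pow(Add(Rational(-1, 234), 0), -1) = Pow(Rational(-1, 234), -1) = -234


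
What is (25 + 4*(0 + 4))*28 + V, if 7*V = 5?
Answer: 8041/7 ≈ 1148.7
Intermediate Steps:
V = 5/7 (V = (⅐)*5 = 5/7 ≈ 0.71429)
(25 + 4*(0 + 4))*28 + V = (25 + 4*(0 + 4))*28 + 5/7 = (25 + 4*4)*28 + 5/7 = (25 + 16)*28 + 5/7 = 41*28 + 5/7 = 1148 + 5/7 = 8041/7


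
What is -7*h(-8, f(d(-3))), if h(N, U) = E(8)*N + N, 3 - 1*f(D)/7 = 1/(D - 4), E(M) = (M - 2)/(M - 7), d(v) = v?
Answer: 392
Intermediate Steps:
E(M) = (-2 + M)/(-7 + M)
f(D) = 21 - 7/(-4 + D) (f(D) = 21 - 7/(D - 4) = 21 - 7/(-4 + D))
h(N, U) = 7*N (h(N, U) = ((-2 + 8)/(-7 + 8))*N + N = (6/1)*N + N = (1*6)*N + N = 6*N + N = 7*N)
-7*h(-8, f(d(-3))) = -49*(-8) = -7*(-56) = 392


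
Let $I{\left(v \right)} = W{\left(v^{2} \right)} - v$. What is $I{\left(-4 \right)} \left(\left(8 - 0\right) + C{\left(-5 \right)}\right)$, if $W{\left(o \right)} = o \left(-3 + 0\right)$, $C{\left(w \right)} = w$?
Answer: $-132$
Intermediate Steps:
$W{\left(o \right)} = - 3 o$ ($W{\left(o \right)} = o \left(-3\right) = - 3 o$)
$I{\left(v \right)} = - v - 3 v^{2}$ ($I{\left(v \right)} = - 3 v^{2} - v = - v - 3 v^{2}$)
$I{\left(-4 \right)} \left(\left(8 - 0\right) + C{\left(-5 \right)}\right) = - 4 \left(-1 - -12\right) \left(\left(8 - 0\right) - 5\right) = - 4 \left(-1 + 12\right) \left(\left(8 + 0\right) - 5\right) = \left(-4\right) 11 \left(8 - 5\right) = \left(-44\right) 3 = -132$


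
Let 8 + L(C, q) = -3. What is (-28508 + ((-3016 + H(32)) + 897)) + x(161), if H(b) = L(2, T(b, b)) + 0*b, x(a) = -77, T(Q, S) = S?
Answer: -30715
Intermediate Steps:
L(C, q) = -11 (L(C, q) = -8 - 3 = -11)
H(b) = -11 (H(b) = -11 + 0*b = -11 + 0 = -11)
(-28508 + ((-3016 + H(32)) + 897)) + x(161) = (-28508 + ((-3016 - 11) + 897)) - 77 = (-28508 + (-3027 + 897)) - 77 = (-28508 - 2130) - 77 = -30638 - 77 = -30715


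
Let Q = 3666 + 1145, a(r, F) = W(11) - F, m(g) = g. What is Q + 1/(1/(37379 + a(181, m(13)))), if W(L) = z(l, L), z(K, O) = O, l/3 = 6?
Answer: 42188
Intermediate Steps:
l = 18 (l = 3*6 = 18)
W(L) = L
a(r, F) = 11 - F
Q = 4811
Q + 1/(1/(37379 + a(181, m(13)))) = 4811 + 1/(1/(37379 + (11 - 1*13))) = 4811 + 1/(1/(37379 + (11 - 13))) = 4811 + 1/(1/(37379 - 2)) = 4811 + 1/(1/37377) = 4811 + 37377 = 42188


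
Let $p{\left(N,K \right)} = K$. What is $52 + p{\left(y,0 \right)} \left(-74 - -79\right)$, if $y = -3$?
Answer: $52$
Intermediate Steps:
$52 + p{\left(y,0 \right)} \left(-74 - -79\right) = 52 + 0 \left(-74 - -79\right) = 52 + 0 \left(-74 + 79\right) = 52 + 0 \cdot 5 = 52 + 0 = 52$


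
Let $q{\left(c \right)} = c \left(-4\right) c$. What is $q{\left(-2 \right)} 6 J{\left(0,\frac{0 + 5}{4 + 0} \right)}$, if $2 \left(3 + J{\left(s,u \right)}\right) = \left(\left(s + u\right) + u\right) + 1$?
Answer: $120$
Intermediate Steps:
$q{\left(c \right)} = - 4 c^{2}$ ($q{\left(c \right)} = - 4 c c = - 4 c^{2}$)
$J{\left(s,u \right)} = - \frac{5}{2} + u + \frac{s}{2}$ ($J{\left(s,u \right)} = -3 + \frac{\left(\left(s + u\right) + u\right) + 1}{2} = -3 + \frac{\left(s + 2 u\right) + 1}{2} = -3 + \frac{1 + s + 2 u}{2} = -3 + \left(\frac{1}{2} + u + \frac{s}{2}\right) = - \frac{5}{2} + u + \frac{s}{2}$)
$q{\left(-2 \right)} 6 J{\left(0,\frac{0 + 5}{4 + 0} \right)} = - 4 \left(-2\right)^{2} \cdot 6 \left(- \frac{5}{2} + \frac{0 + 5}{4 + 0} + \frac{1}{2} \cdot 0\right) = \left(-4\right) 4 \cdot 6 \left(- \frac{5}{2} + \frac{5}{4} + 0\right) = \left(-16\right) 6 \left(- \frac{5}{2} + 5 \cdot \frac{1}{4} + 0\right) = - 96 \left(- \frac{5}{2} + \frac{5}{4} + 0\right) = \left(-96\right) \left(- \frac{5}{4}\right) = 120$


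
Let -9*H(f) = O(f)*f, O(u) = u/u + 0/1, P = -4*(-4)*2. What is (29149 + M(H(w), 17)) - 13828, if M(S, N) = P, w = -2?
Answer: 15353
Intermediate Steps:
P = 32 (P = 16*2 = 32)
O(u) = 1 (O(u) = 1 + 0*1 = 1 + 0 = 1)
H(f) = -f/9
M(S, N) = 32
(29149 + M(H(w), 17)) - 13828 = (29149 + 32) - 13828 = 29181 - 13828 = 15353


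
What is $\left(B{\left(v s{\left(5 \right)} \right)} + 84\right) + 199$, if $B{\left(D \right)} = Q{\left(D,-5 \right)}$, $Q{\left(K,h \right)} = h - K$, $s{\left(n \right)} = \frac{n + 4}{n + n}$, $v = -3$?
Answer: $\frac{2807}{10} \approx 280.7$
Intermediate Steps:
$s{\left(n \right)} = \frac{4 + n}{2 n}$
$B{\left(D \right)} = -5 - D$
$\left(B{\left(v s{\left(5 \right)} \right)} + 84\right) + 199 = \left(\left(-5 - - 3 \frac{4 + 5}{2 \cdot 5}\right) + 84\right) + 199 = \left(\left(-5 - - 3 \cdot \frac{1}{2} \cdot \frac{1}{5} \cdot 9\right) + 84\right) + 199 = \left(\left(-5 - \left(-3\right) \frac{9}{10}\right) + 84\right) + 199 = \left(\left(-5 - - \frac{27}{10}\right) + 84\right) + 199 = \left(\left(-5 + \frac{27}{10}\right) + 84\right) + 199 = \left(- \frac{23}{10} + 84\right) + 199 = \frac{817}{10} + 199 = \frac{2807}{10}$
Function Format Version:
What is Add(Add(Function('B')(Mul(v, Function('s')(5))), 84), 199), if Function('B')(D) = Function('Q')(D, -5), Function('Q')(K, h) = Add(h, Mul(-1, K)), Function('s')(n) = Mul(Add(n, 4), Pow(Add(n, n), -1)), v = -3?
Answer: Rational(2807, 10) ≈ 280.70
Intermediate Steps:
Function('s')(n) = Mul(Rational(1, 2), Pow(n, -1), Add(4, n)) (Function('s')(n) = Mul(Add(4, n), Pow(Mul(2, n), -1)) = Mul(Add(4, n), Mul(Rational(1, 2), Pow(n, -1))) = Mul(Rational(1, 2), Pow(n, -1), Add(4, n)))
Function('B')(D) = Add(-5, Mul(-1, D))
Add(Add(Function('B')(Mul(v, Function('s')(5))), 84), 199) = Add(Add(Add(-5, Mul(-1, Mul(-3, Mul(Rational(1, 2), Pow(5, -1), Add(4, 5))))), 84), 199) = Add(Add(Add(-5, Mul(-1, Mul(-3, Mul(Rational(1, 2), Rational(1, 5), 9)))), 84), 199) = Add(Add(Add(-5, Mul(-1, Mul(-3, Rational(9, 10)))), 84), 199) = Add(Add(Add(-5, Mul(-1, Rational(-27, 10))), 84), 199) = Add(Add(Add(-5, Rational(27, 10)), 84), 199) = Add(Add(Rational(-23, 10), 84), 199) = Add(Rational(817, 10), 199) = Rational(2807, 10)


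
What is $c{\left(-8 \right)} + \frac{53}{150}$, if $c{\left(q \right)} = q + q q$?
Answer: $\frac{8453}{150} \approx 56.353$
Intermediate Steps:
$c{\left(q \right)} = q + q^{2}$
$c{\left(-8 \right)} + \frac{53}{150} = - 8 \left(1 - 8\right) + \frac{53}{150} = \left(-8\right) \left(-7\right) + 53 \cdot \frac{1}{150} = 56 + \frac{53}{150} = \frac{8453}{150}$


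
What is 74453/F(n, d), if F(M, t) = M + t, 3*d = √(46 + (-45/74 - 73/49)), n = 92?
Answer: 74510775528/92018329 - 521171*√11779986/92018329 ≈ 790.30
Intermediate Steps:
d = √11779986/1554 (d = √(46 + (-45/74 - 73/49))/3 = √(46 - 7607/3626)/3 = √(159189/3626)/3 = (√11779986/518)/3 = √11779986/1554 ≈ 2.2086)
74453/F(n, d) = 74453/(92 + √11779986/1554)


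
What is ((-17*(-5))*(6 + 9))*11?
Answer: 14025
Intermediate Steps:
((-17*(-5))*(6 + 9))*11 = (85*15)*11 = 1275*11 = 14025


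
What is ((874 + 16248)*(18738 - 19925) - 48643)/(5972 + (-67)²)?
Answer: -6790819/3487 ≈ -1947.5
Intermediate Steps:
((874 + 16248)*(18738 - 19925) - 48643)/(5972 + (-67)²) = (17122*(-1187) - 48643)/(5972 + 4489) = (-20323814 - 48643)/10461 = -20372457*1/10461 = -6790819/3487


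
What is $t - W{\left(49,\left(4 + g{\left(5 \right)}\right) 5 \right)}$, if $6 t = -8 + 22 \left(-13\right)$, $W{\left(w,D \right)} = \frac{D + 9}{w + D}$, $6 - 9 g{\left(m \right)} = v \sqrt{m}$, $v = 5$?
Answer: $- \frac{5199860}{105169} + \frac{2250 \sqrt{5}}{105169} \approx -49.395$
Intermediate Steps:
$g{\left(m \right)} = \frac{2}{3} - \frac{5 \sqrt{m}}{9}$
$W{\left(w,D \right)} = \frac{9 + D}{D + w}$
$t = -49$ ($t = \frac{-8 + 22 \left(-13\right)}{6} = \frac{-8 - 286}{6} = \frac{1}{6} \left(-294\right) = -49$)
$t - W{\left(49,\left(4 + g{\left(5 \right)}\right) 5 \right)} = -49 - \frac{9 + \left(4 + \left(\frac{2}{3} - \frac{5 \sqrt{5}}{9}\right)\right) 5}{\left(4 + \left(\frac{2}{3} - \frac{5 \sqrt{5}}{9}\right)\right) 5 + 49} = -49 - \frac{9 + \left(\frac{14}{3} - \frac{5 \sqrt{5}}{9}\right) 5}{\left(\frac{14}{3} - \frac{5 \sqrt{5}}{9}\right) 5 + 49} = -49 - \frac{9 + \left(\frac{70}{3} - \frac{25 \sqrt{5}}{9}\right)}{\left(\frac{70}{3} - \frac{25 \sqrt{5}}{9}\right) + 49} = -49 - \frac{\frac{97}{3} - \frac{25 \sqrt{5}}{9}}{\frac{217}{3} - \frac{25 \sqrt{5}}{9}}$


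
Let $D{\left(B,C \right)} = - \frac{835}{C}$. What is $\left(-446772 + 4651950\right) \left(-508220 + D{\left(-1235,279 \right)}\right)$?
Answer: $- \frac{66252212605030}{31} \approx -2.1372 \cdot 10^{12}$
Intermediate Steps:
$\left(-446772 + 4651950\right) \left(-508220 + D{\left(-1235,279 \right)}\right) = \left(-446772 + 4651950\right) \left(-508220 - \frac{835}{279}\right) = 4205178 \left(-508220 - \frac{835}{279}\right) = 4205178 \left(- \frac{141794215}{279}\right) = - \frac{66252212605030}{31}$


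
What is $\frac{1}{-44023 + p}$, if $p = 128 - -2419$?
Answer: $- \frac{1}{41476} \approx -2.411 \cdot 10^{-5}$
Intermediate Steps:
$p = 2547$ ($p = 128 + 2419 = 2547$)
$\frac{1}{-44023 + p} = \frac{1}{-44023 + 2547} = \frac{1}{-41476} = - \frac{1}{41476}$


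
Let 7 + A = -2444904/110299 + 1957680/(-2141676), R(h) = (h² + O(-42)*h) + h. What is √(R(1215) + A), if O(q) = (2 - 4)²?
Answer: 3*√2953509106725399407953/133914241 ≈ 1217.5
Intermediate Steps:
O(q) = 4 (O(q) = (-2)² = 4)
R(h) = h² + 5*h (R(h) = (h² + 4*h) + h = h² + 5*h)
A = -4028172003/133914241 (A = -7 + (-2444904/110299 + 1957680/(-2141676)) = -7 + (-2444904*1/110299 + 1957680*(-1/2141676)) = -7 + (-49896/2251 - 54380/59491) = -7 - 3090772316/133914241 = -4028172003/133914241 ≈ -30.080)
√(R(1215) + A) = √(1215*(5 + 1215) - 4028172003/133914241) = √(1215*1220 - 4028172003/133914241) = √(1482300 - 4028172003/133914241) = √(198497051262297/133914241) = 3*√2953509106725399407953/133914241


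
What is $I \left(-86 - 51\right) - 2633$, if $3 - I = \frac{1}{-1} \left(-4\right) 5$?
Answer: $-304$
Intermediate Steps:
$I = -17$ ($I = 3 - \frac{1}{-1} \left(-4\right) 5 = 3 - \left(-1\right) \left(-4\right) 5 = 3 - 4 \cdot 5 = 3 - 20 = -17$)
$I \left(-86 - 51\right) - 2633 = - 17 \left(-86 - 51\right) - 2633 = \left(-17\right) \left(-137\right) - 2633 = 2329 - 2633 = -304$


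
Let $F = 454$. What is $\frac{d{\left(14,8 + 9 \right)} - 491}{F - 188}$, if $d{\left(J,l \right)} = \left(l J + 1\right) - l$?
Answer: $- \frac{269}{266} \approx -1.0113$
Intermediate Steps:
$d{\left(J,l \right)} = 1 - l + J l$ ($d{\left(J,l \right)} = \left(J l + 1\right) - l = \left(1 + J l\right) - l = 1 - l + J l$)
$\frac{d{\left(14,8 + 9 \right)} - 491}{F - 188} = \frac{\left(1 - \left(8 + 9\right) + 14 \left(8 + 9\right)\right) - 491}{454 - 188} = \frac{\left(1 - 17 + 14 \cdot 17\right) - 491}{266} = \left(\left(1 - 17 + 238\right) - 491\right) \frac{1}{266} = \left(222 - 491\right) \frac{1}{266} = \left(-269\right) \frac{1}{266} = - \frac{269}{266}$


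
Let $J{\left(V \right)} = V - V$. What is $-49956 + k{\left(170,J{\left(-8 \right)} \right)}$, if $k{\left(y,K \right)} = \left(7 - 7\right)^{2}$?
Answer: $-49956$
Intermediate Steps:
$J{\left(V \right)} = 0$
$k{\left(y,K \right)} = 0$ ($k{\left(y,K \right)} = 0^{2} = 0$)
$-49956 + k{\left(170,J{\left(-8 \right)} \right)} = -49956 + 0 = -49956$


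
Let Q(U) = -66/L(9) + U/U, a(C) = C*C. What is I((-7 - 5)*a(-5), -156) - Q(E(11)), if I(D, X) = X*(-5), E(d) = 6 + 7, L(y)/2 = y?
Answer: 2348/3 ≈ 782.67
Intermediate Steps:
L(y) = 2*y
E(d) = 13
a(C) = C²
Q(U) = -8/3 (Q(U) = -66/(2*9) + U/U = -66/18 + 1 = -66*1/18 + 1 = -11/3 + 1 = -8/3)
I(D, X) = -5*X
I((-7 - 5)*a(-5), -156) - Q(E(11)) = -5*(-156) - 1*(-8/3) = 780 + 8/3 = 2348/3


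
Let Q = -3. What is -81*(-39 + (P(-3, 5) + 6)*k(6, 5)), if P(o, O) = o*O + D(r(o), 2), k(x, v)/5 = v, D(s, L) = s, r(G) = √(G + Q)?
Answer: 21384 - 2025*I*√6 ≈ 21384.0 - 4960.2*I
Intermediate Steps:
r(G) = √(-3 + G) (r(G) = √(G - 3) = √(-3 + G))
k(x, v) = 5*v
P(o, O) = √(-3 + o) + O*o (P(o, O) = o*O + √(-3 + o) = O*o + √(-3 + o) = √(-3 + o) + O*o)
-81*(-39 + (P(-3, 5) + 6)*k(6, 5)) = -81*(-39 + ((√(-3 - 3) + 5*(-3)) + 6)*(5*5)) = -81*(-39 + ((√(-6) - 15) + 6)*25) = -81*(-39 + ((I*√6 - 15) + 6)*25) = -81*(-39 + ((-15 + I*√6) + 6)*25) = -81*(-39 + (-9 + I*√6)*25) = -81*(-39 + (-225 + 25*I*√6)) = -81*(-264 + 25*I*√6) = 21384 - 2025*I*√6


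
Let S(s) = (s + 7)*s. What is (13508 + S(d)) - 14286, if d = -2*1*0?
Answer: -778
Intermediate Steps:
d = 0 (d = -2*0 = 0)
S(s) = s*(7 + s) (S(s) = (7 + s)*s = s*(7 + s))
(13508 + S(d)) - 14286 = (13508 + 0*(7 + 0)) - 14286 = (13508 + 0*7) - 14286 = (13508 + 0) - 14286 = 13508 - 14286 = -778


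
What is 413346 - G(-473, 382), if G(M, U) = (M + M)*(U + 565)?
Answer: 1309208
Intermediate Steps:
G(M, U) = 2*M*(565 + U) (G(M, U) = (2*M)*(565 + U) = 2*M*(565 + U))
413346 - G(-473, 382) = 413346 - 2*(-473)*(565 + 382) = 413346 - 2*(-473)*947 = 413346 - 1*(-895862) = 413346 + 895862 = 1309208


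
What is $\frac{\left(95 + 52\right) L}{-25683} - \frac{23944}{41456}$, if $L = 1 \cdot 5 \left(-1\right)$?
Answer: $- \frac{3479069}{6337586} \approx -0.54896$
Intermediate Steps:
$L = -5$ ($L = 5 \left(-1\right) = -5$)
$\frac{\left(95 + 52\right) L}{-25683} - \frac{23944}{41456} = \frac{\left(95 + 52\right) \left(-5\right)}{-25683} - \frac{23944}{41456} = 147 \left(-5\right) \left(- \frac{1}{25683}\right) - \frac{2993}{5182} = \left(-735\right) \left(- \frac{1}{25683}\right) - \frac{2993}{5182} = \frac{35}{1223} - \frac{2993}{5182} = - \frac{3479069}{6337586}$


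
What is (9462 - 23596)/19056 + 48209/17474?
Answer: 167923297/83246136 ≈ 2.0172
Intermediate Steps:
(9462 - 23596)/19056 + 48209/17474 = -14134*1/19056 + 48209*(1/17474) = -7067/9528 + 48209/17474 = 167923297/83246136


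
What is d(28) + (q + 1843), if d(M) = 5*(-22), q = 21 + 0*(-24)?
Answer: 1754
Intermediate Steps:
q = 21 (q = 21 + 0 = 21)
d(M) = -110
d(28) + (q + 1843) = -110 + (21 + 1843) = -110 + 1864 = 1754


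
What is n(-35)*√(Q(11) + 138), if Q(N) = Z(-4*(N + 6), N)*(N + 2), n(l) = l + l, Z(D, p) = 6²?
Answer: -70*√606 ≈ -1723.2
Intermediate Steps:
Z(D, p) = 36
n(l) = 2*l
Q(N) = 72 + 36*N (Q(N) = 36*(N + 2) = 36*(2 + N) = 72 + 36*N)
n(-35)*√(Q(11) + 138) = (2*(-35))*√((72 + 36*11) + 138) = -70*√((72 + 396) + 138) = -70*√(468 + 138) = -70*√606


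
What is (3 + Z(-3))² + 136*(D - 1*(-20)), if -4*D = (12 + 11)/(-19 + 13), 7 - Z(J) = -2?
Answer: 8983/3 ≈ 2994.3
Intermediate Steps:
Z(J) = 9 (Z(J) = 7 - 1*(-2) = 7 + 2 = 9)
D = 23/24 (D = -(12 + 11)/(4*(-19 + 13)) = -23/(4*(-6)) = -23*(-1)/(4*6) = -¼*(-23/6) = 23/24 ≈ 0.95833)
(3 + Z(-3))² + 136*(D - 1*(-20)) = (3 + 9)² + 136*(23/24 - 1*(-20)) = 12² + 136*(23/24 + 20) = 144 + 136*(503/24) = 144 + 8551/3 = 8983/3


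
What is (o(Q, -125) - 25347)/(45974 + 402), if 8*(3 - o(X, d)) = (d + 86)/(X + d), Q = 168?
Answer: -512841/938432 ≈ -0.54649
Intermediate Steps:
o(X, d) = 3 - (86 + d)/(8*(X + d)) (o(X, d) = 3 - (d + 86)/(8*(X + d)) = 3 - (86 + d)/(8*(X + d)))
(o(Q, -125) - 25347)/(45974 + 402) = ((-86 + 23*(-125) + 24*168)/(8*(168 - 125)) - 25347)/(45974 + 402) = ((⅛)*(-86 - 2875 + 4032)/43 - 25347)/46376 = ((⅛)*(1/43)*1071 - 25347)*(1/46376) = (1071/344 - 25347)*(1/46376) = -8718297/344*1/46376 = -512841/938432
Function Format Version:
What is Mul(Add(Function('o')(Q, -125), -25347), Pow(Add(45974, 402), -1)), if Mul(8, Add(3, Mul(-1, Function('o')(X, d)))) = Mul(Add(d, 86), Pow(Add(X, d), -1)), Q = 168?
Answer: Rational(-512841, 938432) ≈ -0.54649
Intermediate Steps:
Function('o')(X, d) = Add(3, Mul(Rational(-1, 8), Pow(Add(X, d), -1), Add(86, d))) (Function('o')(X, d) = Add(3, Mul(Rational(-1, 8), Mul(Add(d, 86), Pow(Add(X, d), -1)))) = Add(3, Mul(Rational(-1, 8), Mul(Add(86, d), Pow(Add(X, d), -1)))) = Add(3, Mul(Rational(-1, 8), Mul(Pow(Add(X, d), -1), Add(86, d)))) = Add(3, Mul(Rational(-1, 8), Pow(Add(X, d), -1), Add(86, d))))
Mul(Add(Function('o')(Q, -125), -25347), Pow(Add(45974, 402), -1)) = Mul(Add(Mul(Rational(1, 8), Pow(Add(168, -125), -1), Add(-86, Mul(23, -125), Mul(24, 168))), -25347), Pow(Add(45974, 402), -1)) = Mul(Add(Mul(Rational(1, 8), Pow(43, -1), Add(-86, -2875, 4032)), -25347), Pow(46376, -1)) = Mul(Add(Mul(Rational(1, 8), Rational(1, 43), 1071), -25347), Rational(1, 46376)) = Mul(Add(Rational(1071, 344), -25347), Rational(1, 46376)) = Mul(Rational(-8718297, 344), Rational(1, 46376)) = Rational(-512841, 938432)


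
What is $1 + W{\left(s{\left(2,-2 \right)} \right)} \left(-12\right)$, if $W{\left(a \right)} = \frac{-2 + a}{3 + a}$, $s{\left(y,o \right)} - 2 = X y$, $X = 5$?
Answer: $-7$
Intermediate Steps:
$s{\left(y,o \right)} = 2 + 5 y$
$W{\left(a \right)} = \frac{-2 + a}{3 + a}$
$1 + W{\left(s{\left(2,-2 \right)} \right)} \left(-12\right) = 1 + \frac{-2 + \left(2 + 5 \cdot 2\right)}{3 + \left(2 + 5 \cdot 2\right)} \left(-12\right) = 1 + \frac{-2 + \left(2 + 10\right)}{3 + \left(2 + 10\right)} \left(-12\right) = 1 + \frac{-2 + 12}{3 + 12} \left(-12\right) = 1 + \frac{1}{15} \cdot 10 \left(-12\right) = 1 + \frac{2}{3} \left(-12\right) = 1 - 8 = -7$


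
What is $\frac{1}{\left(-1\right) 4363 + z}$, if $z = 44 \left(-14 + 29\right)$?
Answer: $- \frac{1}{3703} \approx -0.00027005$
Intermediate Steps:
$z = 660$ ($z = 44 \cdot 15 = 660$)
$\frac{1}{\left(-1\right) 4363 + z} = \frac{1}{\left(-1\right) 4363 + 660} = \frac{1}{-4363 + 660} = \frac{1}{-3703} = - \frac{1}{3703}$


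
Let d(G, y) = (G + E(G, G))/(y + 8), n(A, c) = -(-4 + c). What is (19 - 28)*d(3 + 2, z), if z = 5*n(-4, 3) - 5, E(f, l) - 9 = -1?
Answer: -117/8 ≈ -14.625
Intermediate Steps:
E(f, l) = 8 (E(f, l) = 9 - 1 = 8)
n(A, c) = 4 - c
z = 0 (z = 5*(4 - 1*3) - 5 = 5*(4 - 3) - 5 = 5*1 - 5 = 5 - 5 = 0)
d(G, y) = (8 + G)/(8 + y) (d(G, y) = (G + 8)/(y + 8) = (8 + G)/(8 + y))
(19 - 28)*d(3 + 2, z) = (19 - 28)*((8 + (3 + 2))/(8 + 0)) = -9*(8 + 5)/8 = -9*13/8 = -117/8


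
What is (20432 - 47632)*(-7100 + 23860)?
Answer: -455872000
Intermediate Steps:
(20432 - 47632)*(-7100 + 23860) = -27200*16760 = -455872000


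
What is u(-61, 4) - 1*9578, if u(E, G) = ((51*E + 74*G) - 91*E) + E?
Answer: -6903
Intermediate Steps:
u(E, G) = -39*E + 74*G (u(E, G) = (-40*E + 74*G) + E = -39*E + 74*G)
u(-61, 4) - 1*9578 = (-39*(-61) + 74*4) - 1*9578 = (2379 + 296) - 9578 = 2675 - 9578 = -6903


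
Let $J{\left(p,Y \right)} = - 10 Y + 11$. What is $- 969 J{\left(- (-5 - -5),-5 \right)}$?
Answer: $-59109$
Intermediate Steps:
$J{\left(p,Y \right)} = 11 - 10 Y$
$- 969 J{\left(- (-5 - -5),-5 \right)} = - 969 \left(11 - -50\right) = - 969 \left(11 + 50\right) = \left(-969\right) 61 = -59109$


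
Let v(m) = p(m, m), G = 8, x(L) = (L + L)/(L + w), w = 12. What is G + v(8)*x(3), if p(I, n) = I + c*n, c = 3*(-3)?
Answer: -88/5 ≈ -17.600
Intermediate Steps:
x(L) = 2*L/(12 + L) (x(L) = (L + L)/(L + 12) = (2*L)/(12 + L) = 2*L/(12 + L))
c = -9
p(I, n) = I - 9*n
v(m) = -8*m (v(m) = m - 9*m = -8*m)
G + v(8)*x(3) = 8 + (-8*8)*(2*3/(12 + 3)) = 8 - 128*3/15 = 8 - 64*⅖ = 8 - 128/5 = -88/5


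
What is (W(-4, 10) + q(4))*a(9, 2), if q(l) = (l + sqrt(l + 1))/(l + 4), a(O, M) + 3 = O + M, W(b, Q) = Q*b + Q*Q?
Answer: 484 + sqrt(5) ≈ 486.24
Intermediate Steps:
W(b, Q) = Q**2 + Q*b (W(b, Q) = Q*b + Q**2 = Q**2 + Q*b)
a(O, M) = -3 + M + O (a(O, M) = -3 + (O + M) = -3 + (M + O) = -3 + M + O)
q(l) = (l + sqrt(1 + l))/(4 + l)
(W(-4, 10) + q(4))*a(9, 2) = (10*(10 - 4) + (4 + sqrt(1 + 4))/(4 + 4))*(-3 + 2 + 9) = (10*6 + (4 + sqrt(5))/8)*8 = (60 + (4 + sqrt(5))/8)*8 = (60 + (1/2 + sqrt(5)/8))*8 = (121/2 + sqrt(5)/8)*8 = 484 + sqrt(5)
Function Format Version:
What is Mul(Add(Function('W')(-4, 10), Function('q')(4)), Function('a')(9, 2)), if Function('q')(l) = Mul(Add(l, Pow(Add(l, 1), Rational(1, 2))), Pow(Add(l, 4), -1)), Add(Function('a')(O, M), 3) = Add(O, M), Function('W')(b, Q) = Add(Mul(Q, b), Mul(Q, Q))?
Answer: Add(484, Pow(5, Rational(1, 2))) ≈ 486.24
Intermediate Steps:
Function('W')(b, Q) = Add(Pow(Q, 2), Mul(Q, b)) (Function('W')(b, Q) = Add(Mul(Q, b), Pow(Q, 2)) = Add(Pow(Q, 2), Mul(Q, b)))
Function('a')(O, M) = Add(-3, M, O) (Function('a')(O, M) = Add(-3, Add(O, M)) = Add(-3, Add(M, O)) = Add(-3, M, O))
Function('q')(l) = Mul(Pow(Add(4, l), -1), Add(l, Pow(Add(1, l), Rational(1, 2)))) (Function('q')(l) = Mul(Add(l, Pow(Add(1, l), Rational(1, 2))), Pow(Add(4, l), -1)) = Mul(Pow(Add(4, l), -1), Add(l, Pow(Add(1, l), Rational(1, 2)))))
Mul(Add(Function('W')(-4, 10), Function('q')(4)), Function('a')(9, 2)) = Mul(Add(Mul(10, Add(10, -4)), Mul(Pow(Add(4, 4), -1), Add(4, Pow(Add(1, 4), Rational(1, 2))))), Add(-3, 2, 9)) = Mul(Add(Mul(10, 6), Mul(Pow(8, -1), Add(4, Pow(5, Rational(1, 2))))), 8) = Mul(Add(60, Mul(Rational(1, 8), Add(4, Pow(5, Rational(1, 2))))), 8) = Mul(Add(60, Add(Rational(1, 2), Mul(Rational(1, 8), Pow(5, Rational(1, 2))))), 8) = Mul(Add(Rational(121, 2), Mul(Rational(1, 8), Pow(5, Rational(1, 2)))), 8) = Add(484, Pow(5, Rational(1, 2)))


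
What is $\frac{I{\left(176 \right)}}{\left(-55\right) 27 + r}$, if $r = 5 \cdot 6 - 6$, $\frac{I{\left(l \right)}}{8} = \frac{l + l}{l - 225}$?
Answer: $\frac{2816}{71589} \approx 0.039336$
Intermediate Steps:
$I{\left(l \right)} = \frac{16 l}{-225 + l}$ ($I{\left(l \right)} = 8 \frac{l + l}{l - 225} = 8 \frac{2 l}{-225 + l} = \frac{16 l}{-225 + l}$)
$r = 24$ ($r = 30 - 6 = 24$)
$\frac{I{\left(176 \right)}}{\left(-55\right) 27 + r} = \frac{16 \cdot 176 \frac{1}{-225 + 176}}{\left(-55\right) 27 + 24} = \frac{16 \cdot 176 \frac{1}{-49}}{-1485 + 24} = \frac{16 \cdot 176 \left(- \frac{1}{49}\right)}{-1461} = \left(- \frac{2816}{49}\right) \left(- \frac{1}{1461}\right) = \frac{2816}{71589}$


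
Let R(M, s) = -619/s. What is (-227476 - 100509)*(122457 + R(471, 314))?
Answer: -12611311548815/314 ≈ -4.0163e+10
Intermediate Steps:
(-227476 - 100509)*(122457 + R(471, 314)) = (-227476 - 100509)*(122457 - 619/314) = -327985*(122457 - 619*1/314) = -327985*(122457 - 619/314) = -327985*38450879/314 = -12611311548815/314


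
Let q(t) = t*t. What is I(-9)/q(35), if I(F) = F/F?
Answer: 1/1225 ≈ 0.00081633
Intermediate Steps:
I(F) = 1
q(t) = t**2
I(-9)/q(35) = 1/35**2 = 1/1225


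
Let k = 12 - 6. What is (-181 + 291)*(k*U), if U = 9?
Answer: 5940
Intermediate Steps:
k = 6
(-181 + 291)*(k*U) = (-181 + 291)*(6*9) = 110*54 = 5940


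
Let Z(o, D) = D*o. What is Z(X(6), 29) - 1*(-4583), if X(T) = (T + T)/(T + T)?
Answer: 4612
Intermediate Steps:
X(T) = 1 (X(T) = (2*T)/((2*T)) = (2*T)*(1/(2*T)) = 1)
Z(X(6), 29) - 1*(-4583) = 29*1 - 1*(-4583) = 29 + 4583 = 4612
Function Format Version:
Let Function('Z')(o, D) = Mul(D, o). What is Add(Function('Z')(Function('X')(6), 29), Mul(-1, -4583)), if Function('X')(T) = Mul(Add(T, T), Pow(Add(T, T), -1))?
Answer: 4612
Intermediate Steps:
Function('X')(T) = 1 (Function('X')(T) = Mul(Mul(2, T), Pow(Mul(2, T), -1)) = Mul(Mul(2, T), Mul(Rational(1, 2), Pow(T, -1))) = 1)
Add(Function('Z')(Function('X')(6), 29), Mul(-1, -4583)) = Add(Mul(29, 1), Mul(-1, -4583)) = Add(29, 4583) = 4612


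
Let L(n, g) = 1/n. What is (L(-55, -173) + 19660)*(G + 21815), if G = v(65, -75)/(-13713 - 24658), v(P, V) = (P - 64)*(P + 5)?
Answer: 181023140764041/422081 ≈ 4.2888e+8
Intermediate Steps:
v(P, V) = (-64 + P)*(5 + P)
G = -70/38371 (G = (-320 + 65**2 - 59*65)/(-13713 - 24658) = (-320 + 4225 - 3835)/(-38371) = 70*(-1/38371) = -70/38371 ≈ -0.0018243)
(L(-55, -173) + 19660)*(G + 21815) = (1/(-55) + 19660)*(-70/38371 + 21815) = (-1/55 + 19660)*(837063295/38371) = (1081299/55)*(837063295/38371) = 181023140764041/422081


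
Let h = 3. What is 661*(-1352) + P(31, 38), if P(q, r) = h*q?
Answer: -893579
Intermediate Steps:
P(q, r) = 3*q
661*(-1352) + P(31, 38) = 661*(-1352) + 3*31 = -893672 + 93 = -893579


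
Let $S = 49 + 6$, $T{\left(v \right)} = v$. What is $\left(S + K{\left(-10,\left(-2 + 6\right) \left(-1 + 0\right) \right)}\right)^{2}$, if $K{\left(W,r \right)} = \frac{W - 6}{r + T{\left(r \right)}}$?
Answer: $3249$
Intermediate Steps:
$K{\left(W,r \right)} = \frac{-6 + W}{2 r}$ ($K{\left(W,r \right)} = \frac{W - 6}{r + r} = \frac{-6 + W}{2 r}$)
$S = 55$
$\left(S + K{\left(-10,\left(-2 + 6\right) \left(-1 + 0\right) \right)}\right)^{2} = \left(55 + \frac{-6 - 10}{2 \left(-2 + 6\right) \left(-1 + 0\right)}\right)^{2} = \left(55 + \frac{1}{2} \frac{1}{4 \left(-1\right)} \left(-16\right)\right)^{2} = \left(55 + \frac{1}{2} \frac{1}{-4} \left(-16\right)\right)^{2} = \left(55 + \frac{1}{2} \left(- \frac{1}{4}\right) \left(-16\right)\right)^{2} = \left(55 + 2\right)^{2} = 57^{2} = 3249$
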